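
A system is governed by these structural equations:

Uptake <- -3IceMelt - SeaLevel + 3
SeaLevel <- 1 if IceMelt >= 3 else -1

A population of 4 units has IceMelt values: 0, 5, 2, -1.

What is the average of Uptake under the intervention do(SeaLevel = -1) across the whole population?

-0.5

The intervention sets SeaLevel=-1 in all 4 units regardless of IceMelt. Recomputing Uptake per unit gives 4, -11, -2, 7; average -0.5.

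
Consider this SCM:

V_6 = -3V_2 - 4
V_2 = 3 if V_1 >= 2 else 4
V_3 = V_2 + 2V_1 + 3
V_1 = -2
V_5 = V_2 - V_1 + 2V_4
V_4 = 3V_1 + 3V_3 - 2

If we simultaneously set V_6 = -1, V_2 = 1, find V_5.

The joint intervention fixes V_6 = -1, V_2 = 1, removing each variable's own equation.
V_3 = V_2 + 2V_1 + 3  [with V_2=1, V_1=-2]  = 0
V_4 = 3V_1 + 3V_3 - 2  [with V_1=-2, V_3=0]  = -8
V_5 = V_2 - V_1 + 2V_4  [with V_2=1, V_1=-2, V_4=-8]  = -13

-13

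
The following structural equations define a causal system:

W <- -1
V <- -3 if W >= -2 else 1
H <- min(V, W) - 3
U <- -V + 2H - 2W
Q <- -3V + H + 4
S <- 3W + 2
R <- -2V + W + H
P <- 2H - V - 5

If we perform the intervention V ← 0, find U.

-6

Under do(V=0), the mechanism V <- -3 if W >= -2 else 1 is discarded; V is fixed at 0.
H = min(V, W) - 3  [with V=0, W=-1]  = -4
U = -V + 2H - 2W  [with V=0, H=-4, W=-1]  = -6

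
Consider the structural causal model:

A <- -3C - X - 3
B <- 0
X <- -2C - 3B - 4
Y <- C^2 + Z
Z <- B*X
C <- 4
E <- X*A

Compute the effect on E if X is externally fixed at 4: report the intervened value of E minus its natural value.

-112

The intervention breaks the incoming arrows to X: X <- -2C - 3B - 4 no longer applies, and X = 4.
A = -3C - X - 3  [with C=4, X=4]  = -19
E = X*A  [with X=4, A=-19]  = -76
Without intervention: X = -2C - 3B - 4  [with C=4, B=0]  = -12; A = -3C - X - 3  [with C=4, X=-12]  = -3; E = X*A  [with X=-12, A=-3]  = 36.
Change = -76 − 36 = -112.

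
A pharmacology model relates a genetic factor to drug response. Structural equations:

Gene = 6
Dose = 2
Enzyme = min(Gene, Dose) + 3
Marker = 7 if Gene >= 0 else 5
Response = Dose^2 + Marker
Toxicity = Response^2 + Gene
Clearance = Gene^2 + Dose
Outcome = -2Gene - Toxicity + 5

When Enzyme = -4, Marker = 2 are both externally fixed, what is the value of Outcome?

-49

The joint intervention fixes Enzyme = -4, Marker = 2, removing each variable's own equation.
Response = Dose^2 + Marker  [with Dose=2, Marker=2]  = 6
Toxicity = Response^2 + Gene  [with Response=6, Gene=6]  = 42
Outcome = -2Gene - Toxicity + 5  [with Gene=6, Toxicity=42]  = -49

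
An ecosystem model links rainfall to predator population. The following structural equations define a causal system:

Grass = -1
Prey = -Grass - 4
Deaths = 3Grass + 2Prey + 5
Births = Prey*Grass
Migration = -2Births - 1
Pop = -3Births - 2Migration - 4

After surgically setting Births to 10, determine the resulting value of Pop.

The intervention breaks the incoming arrows to Births: Births = Prey*Grass no longer applies, and Births = 10.
Migration = -2Births - 1  [with Births=10]  = -21
Pop = -3Births - 2Migration - 4  [with Births=10, Migration=-21]  = 8

8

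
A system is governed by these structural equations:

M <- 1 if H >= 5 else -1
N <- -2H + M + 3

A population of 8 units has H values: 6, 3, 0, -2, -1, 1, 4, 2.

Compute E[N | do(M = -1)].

-1.25

Every unit gets M=-1 under the intervention. N values become -10, -4, 2, 6, 4, 0, -6, -2; E[N|do(M=-1)] = -1.25.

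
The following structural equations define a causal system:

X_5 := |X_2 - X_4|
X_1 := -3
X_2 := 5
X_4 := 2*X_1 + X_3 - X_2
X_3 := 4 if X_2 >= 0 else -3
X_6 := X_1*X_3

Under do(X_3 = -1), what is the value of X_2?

Under do(X_3=-1), the mechanism X_3 := 4 if X_2 >= 0 else -3 is discarded; X_3 is fixed at -1.
Since X_2 is not a descendant of the intervened variable, it is unaffected.

5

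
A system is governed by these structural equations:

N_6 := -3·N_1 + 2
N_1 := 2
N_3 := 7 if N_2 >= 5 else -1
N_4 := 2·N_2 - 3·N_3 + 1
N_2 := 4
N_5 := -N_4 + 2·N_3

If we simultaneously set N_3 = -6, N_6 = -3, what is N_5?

The joint intervention fixes N_3 = -6, N_6 = -3, removing each variable's own equation.
N_4 = 2·N_2 - 3·N_3 + 1  [with N_2=4, N_3=-6]  = 27
N_5 = -N_4 + 2·N_3  [with N_4=27, N_3=-6]  = -39

-39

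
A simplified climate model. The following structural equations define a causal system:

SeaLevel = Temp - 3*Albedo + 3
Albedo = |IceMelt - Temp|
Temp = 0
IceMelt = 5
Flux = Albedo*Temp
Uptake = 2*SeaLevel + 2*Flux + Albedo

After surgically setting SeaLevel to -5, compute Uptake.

-5

Under do(SeaLevel=-5), the mechanism SeaLevel = Temp - 3*Albedo + 3 is discarded; SeaLevel is fixed at -5.
Albedo = |IceMelt - Temp|  [with IceMelt=5, Temp=0]  = 5
Flux = Albedo*Temp  [with Albedo=5, Temp=0]  = 0
Uptake = 2*SeaLevel + 2*Flux + Albedo  [with SeaLevel=-5, Flux=0, Albedo=5]  = -5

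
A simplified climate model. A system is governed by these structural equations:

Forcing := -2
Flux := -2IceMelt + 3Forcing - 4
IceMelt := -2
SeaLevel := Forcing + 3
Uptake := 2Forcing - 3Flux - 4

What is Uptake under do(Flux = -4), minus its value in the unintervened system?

-6

Intervening sets Flux = -4 and removes its equation (Flux := -2IceMelt + 3Forcing - 4).
Uptake = 2Forcing - 3Flux - 4  [with Forcing=-2, Flux=-4]  = 4
Without intervention: Flux = -2IceMelt + 3Forcing - 4  [with IceMelt=-2, Forcing=-2]  = -6; Uptake = 2Forcing - 3Flux - 4  [with Forcing=-2, Flux=-6]  = 10.
Change = 4 − 10 = -6.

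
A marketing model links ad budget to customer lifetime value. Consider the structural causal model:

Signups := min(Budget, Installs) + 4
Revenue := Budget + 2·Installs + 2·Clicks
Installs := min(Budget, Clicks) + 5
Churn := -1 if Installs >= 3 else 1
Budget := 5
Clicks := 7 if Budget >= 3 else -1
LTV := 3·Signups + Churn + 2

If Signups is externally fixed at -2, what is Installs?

Under do(Signups=-2), the mechanism Signups := min(Budget, Installs) + 4 is discarded; Signups is fixed at -2.
Since Installs is not a descendant of the intervened variable, it is unaffected.
Clicks = 7 if Budget >= 3 else -1  [with Budget=5]  = 7
Installs = min(Budget, Clicks) + 5  [with Budget=5, Clicks=7]  = 10

10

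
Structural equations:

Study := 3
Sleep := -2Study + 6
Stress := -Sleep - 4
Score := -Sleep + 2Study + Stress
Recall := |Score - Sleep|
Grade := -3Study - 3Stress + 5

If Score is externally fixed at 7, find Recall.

Intervening sets Score = 7 and removes its equation (Score := -Sleep + 2Study + Stress).
Sleep = -2Study + 6  [with Study=3]  = 0
Recall = |Score - Sleep|  [with Score=7, Sleep=0]  = 7

7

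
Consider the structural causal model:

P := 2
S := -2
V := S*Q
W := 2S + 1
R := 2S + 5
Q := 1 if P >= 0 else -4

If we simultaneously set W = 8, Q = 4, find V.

Setting W = 8, Q = 4 by intervention discards those variables' equations.
V = S*Q  [with S=-2, Q=4]  = -8

-8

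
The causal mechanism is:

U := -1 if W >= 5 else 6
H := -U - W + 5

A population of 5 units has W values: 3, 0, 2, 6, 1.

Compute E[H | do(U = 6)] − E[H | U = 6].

-0.9

Under do(U=6), U's equation is replaced by U=6 for every unit. Per-unit H: -4, -1, -3, -7, -2. Mean = -3.4.
E[H|U=6] averages over only the 4 units with U=6 (W = 3, 0, 2, 1): H = -4, -1, -3, -2, mean -2.5.
Difference = -3.4 − (-2.5) = -0.9.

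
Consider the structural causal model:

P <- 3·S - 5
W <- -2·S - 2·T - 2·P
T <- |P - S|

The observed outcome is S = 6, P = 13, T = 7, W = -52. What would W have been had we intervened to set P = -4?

-24

Under do(P=-4), the mechanism P <- 3·S - 5 is discarded; P is fixed at -4.
T = |P - S|  [with P=-4, S=6]  = 10
W = -2·S - 2·T - 2·P  [with S=6, T=10, P=-4]  = -24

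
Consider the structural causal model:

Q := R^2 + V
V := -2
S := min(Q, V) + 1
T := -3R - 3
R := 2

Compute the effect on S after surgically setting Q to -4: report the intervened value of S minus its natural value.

The intervention breaks the incoming arrows to Q: Q := R^2 + V no longer applies, and Q = -4.
S = min(Q, V) + 1  [with Q=-4, V=-2]  = -3
Without intervention: Q = R^2 + V  [with R=2, V=-2]  = 2; S = min(Q, V) + 1  [with Q=2, V=-2]  = -1.
Change = -3 − (-1) = -2.

-2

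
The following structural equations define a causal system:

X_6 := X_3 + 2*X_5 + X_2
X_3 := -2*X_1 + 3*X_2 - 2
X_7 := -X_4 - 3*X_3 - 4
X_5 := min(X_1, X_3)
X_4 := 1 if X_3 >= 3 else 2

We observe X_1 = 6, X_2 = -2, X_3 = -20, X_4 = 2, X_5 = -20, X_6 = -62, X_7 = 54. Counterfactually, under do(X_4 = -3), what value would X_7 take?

The intervention breaks the incoming arrows to X_4: X_4 := 1 if X_3 >= 3 else 2 no longer applies, and X_4 = -3.
X_3 = -2*X_1 + 3*X_2 - 2  [with X_1=6, X_2=-2]  = -20
X_7 = -X_4 - 3*X_3 - 4  [with X_4=-3, X_3=-20]  = 59

59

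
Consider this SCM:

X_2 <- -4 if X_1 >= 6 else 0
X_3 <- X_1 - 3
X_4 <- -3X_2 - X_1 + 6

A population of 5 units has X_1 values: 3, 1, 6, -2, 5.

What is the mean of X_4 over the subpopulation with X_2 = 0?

4.25

Conditioning on X_2=0 selects the 4 unit(s) with X_1 ∈ {3, 1, -2, 5}. Their X_4 values: 3, 5, 8, 1. Mean = 4.25.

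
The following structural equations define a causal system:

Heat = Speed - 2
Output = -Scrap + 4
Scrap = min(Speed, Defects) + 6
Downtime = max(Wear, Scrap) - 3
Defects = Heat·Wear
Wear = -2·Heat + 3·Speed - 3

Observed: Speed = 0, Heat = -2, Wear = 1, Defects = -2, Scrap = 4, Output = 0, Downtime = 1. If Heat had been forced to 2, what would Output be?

12

Under do(Heat=2), the mechanism Heat = Speed - 2 is discarded; Heat is fixed at 2.
Wear = -2·Heat + 3·Speed - 3  [with Heat=2, Speed=0]  = -7
Defects = Heat·Wear  [with Heat=2, Wear=-7]  = -14
Scrap = min(Speed, Defects) + 6  [with Speed=0, Defects=-14]  = -8
Output = -Scrap + 4  [with Scrap=-8]  = 12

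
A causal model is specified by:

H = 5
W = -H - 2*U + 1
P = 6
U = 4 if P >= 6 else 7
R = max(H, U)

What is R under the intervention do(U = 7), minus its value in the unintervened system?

2

do(U=7) replaces the equation U = 4 if P >= 6 else 7 with the constant U = 7.
R = max(H, U)  [with H=5, U=7]  = 7
Without intervention: U = 4 if P >= 6 else 7  [with P=6]  = 4; R = max(H, U)  [with H=5, U=4]  = 5.
Change = 7 − 5 = 2.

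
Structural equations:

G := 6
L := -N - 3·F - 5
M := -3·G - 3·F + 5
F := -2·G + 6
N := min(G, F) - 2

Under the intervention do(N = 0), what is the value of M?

5

Under do(N=0), the mechanism N := min(G, F) - 2 is discarded; N is fixed at 0.
Since M is not a descendant of the intervened variable, it is unaffected.
F = -2·G + 6  [with G=6]  = -6
M = -3·G - 3·F + 5  [with G=6, F=-6]  = 5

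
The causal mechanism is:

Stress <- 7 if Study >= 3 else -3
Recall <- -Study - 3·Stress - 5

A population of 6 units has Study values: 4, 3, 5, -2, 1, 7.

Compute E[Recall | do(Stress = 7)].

Every unit gets Stress=7 under the intervention. Recall values become -30, -29, -31, -24, -27, -33; E[Recall|do(Stress=7)] = -29.

-29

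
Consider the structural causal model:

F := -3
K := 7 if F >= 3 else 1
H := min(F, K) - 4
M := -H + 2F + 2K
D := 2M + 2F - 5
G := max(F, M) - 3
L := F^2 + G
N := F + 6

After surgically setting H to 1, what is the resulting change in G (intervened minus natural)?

-6

The intervention breaks the incoming arrows to H: H := min(F, K) - 4 no longer applies, and H = 1.
K = 7 if F >= 3 else 1  [with F=-3]  = 1
M = -H + 2F + 2K  [with H=1, F=-3, K=1]  = -5
G = max(F, M) - 3  [with F=-3, M=-5]  = -6
Without intervention: K = 7 if F >= 3 else 1  [with F=-3]  = 1; H = min(F, K) - 4  [with F=-3, K=1]  = -7; M = -H + 2F + 2K  [with H=-7, F=-3, K=1]  = 3; G = max(F, M) - 3  [with F=-3, M=3]  = 0.
Change = -6 − 0 = -6.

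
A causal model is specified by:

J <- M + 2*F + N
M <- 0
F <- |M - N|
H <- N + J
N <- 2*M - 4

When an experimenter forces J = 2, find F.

4

Under do(J=2), the mechanism J <- M + 2*F + N is discarded; J is fixed at 2.
Since F is not a descendant of the intervened variable, it is unaffected.
N = 2*M - 4  [with M=0]  = -4
F = |M - N|  [with M=0, N=-4]  = 4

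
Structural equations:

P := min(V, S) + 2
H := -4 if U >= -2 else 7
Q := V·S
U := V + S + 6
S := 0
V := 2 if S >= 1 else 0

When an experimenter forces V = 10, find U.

16

The intervention breaks the incoming arrows to V: V := 2 if S >= 1 else 0 no longer applies, and V = 10.
U = V + S + 6  [with V=10, S=0]  = 16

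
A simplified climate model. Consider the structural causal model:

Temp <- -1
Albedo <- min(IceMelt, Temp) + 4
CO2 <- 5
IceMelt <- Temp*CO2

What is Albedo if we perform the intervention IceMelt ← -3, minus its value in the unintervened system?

The intervention breaks the incoming arrows to IceMelt: IceMelt <- Temp*CO2 no longer applies, and IceMelt = -3.
Albedo = min(IceMelt, Temp) + 4  [with IceMelt=-3, Temp=-1]  = 1
Without intervention: IceMelt = Temp*CO2  [with Temp=-1, CO2=5]  = -5; Albedo = min(IceMelt, Temp) + 4  [with IceMelt=-5, Temp=-1]  = -1.
Change = 1 − (-1) = 2.

2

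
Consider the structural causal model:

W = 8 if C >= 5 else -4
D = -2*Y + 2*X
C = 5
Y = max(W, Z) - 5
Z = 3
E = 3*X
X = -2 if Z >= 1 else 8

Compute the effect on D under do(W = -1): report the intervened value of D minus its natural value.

10

The intervention breaks the incoming arrows to W: W = 8 if C >= 5 else -4 no longer applies, and W = -1.
Y = max(W, Z) - 5  [with W=-1, Z=3]  = -2
X = -2 if Z >= 1 else 8  [with Z=3]  = -2
D = -2*Y + 2*X  [with Y=-2, X=-2]  = 0
Without intervention: W = 8 if C >= 5 else -4  [with C=5]  = 8; Y = max(W, Z) - 5  [with W=8, Z=3]  = 3; X = -2 if Z >= 1 else 8  [with Z=3]  = -2; D = -2*Y + 2*X  [with Y=3, X=-2]  = -10.
Change = 0 − (-10) = 10.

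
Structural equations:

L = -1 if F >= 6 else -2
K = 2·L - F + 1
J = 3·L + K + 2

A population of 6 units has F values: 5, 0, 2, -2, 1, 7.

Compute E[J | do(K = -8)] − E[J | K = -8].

-1

The intervention sets K=-8 in all 6 units regardless of F. Recomputing J per unit gives -12, -12, -12, -12, -12, -9; average -11.5.
E[J|K=-8] averages over only the 2 units with K=-8 (F = 5, 7): J = -12, -9, mean -10.5.
Difference = -11.5 − (-10.5) = -1.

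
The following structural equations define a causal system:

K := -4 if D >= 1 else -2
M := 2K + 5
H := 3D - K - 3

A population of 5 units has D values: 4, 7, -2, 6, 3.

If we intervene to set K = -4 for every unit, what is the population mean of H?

11.8

Every unit gets K=-4 under the intervention. H values become 13, 22, -5, 19, 10; E[H|do(K=-4)] = 11.8.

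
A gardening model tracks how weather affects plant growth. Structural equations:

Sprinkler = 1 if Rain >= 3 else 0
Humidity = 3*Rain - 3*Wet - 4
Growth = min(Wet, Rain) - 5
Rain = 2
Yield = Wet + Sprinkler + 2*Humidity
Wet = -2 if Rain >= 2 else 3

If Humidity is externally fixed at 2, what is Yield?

The intervention breaks the incoming arrows to Humidity: Humidity = 3*Rain - 3*Wet - 4 no longer applies, and Humidity = 2.
Sprinkler = 1 if Rain >= 3 else 0  [with Rain=2]  = 0
Wet = -2 if Rain >= 2 else 3  [with Rain=2]  = -2
Yield = Wet + Sprinkler + 2*Humidity  [with Wet=-2, Sprinkler=0, Humidity=2]  = 2

2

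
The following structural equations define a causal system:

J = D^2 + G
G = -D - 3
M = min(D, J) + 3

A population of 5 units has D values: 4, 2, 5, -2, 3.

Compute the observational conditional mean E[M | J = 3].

Observing J=3 restricts to units where J's equation naturally yields 3: D ∈ {-2, 3}. In that subpopulation M = 1, 6, mean 3.5.

3.5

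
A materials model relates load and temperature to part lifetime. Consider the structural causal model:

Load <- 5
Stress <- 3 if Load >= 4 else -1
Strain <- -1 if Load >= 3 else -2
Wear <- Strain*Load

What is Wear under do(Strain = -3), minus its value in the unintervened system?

-10

The intervention breaks the incoming arrows to Strain: Strain <- -1 if Load >= 3 else -2 no longer applies, and Strain = -3.
Wear = Strain*Load  [with Strain=-3, Load=5]  = -15
Without intervention: Strain = -1 if Load >= 3 else -2  [with Load=5]  = -1; Wear = Strain*Load  [with Strain=-1, Load=5]  = -5.
Change = -15 − (-5) = -10.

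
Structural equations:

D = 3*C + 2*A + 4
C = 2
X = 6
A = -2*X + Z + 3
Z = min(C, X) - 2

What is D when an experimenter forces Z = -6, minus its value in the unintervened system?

-12

do(Z=-6) replaces the equation Z = min(C, X) - 2 with the constant Z = -6.
A = -2*X + Z + 3  [with X=6, Z=-6]  = -15
D = 3*C + 2*A + 4  [with C=2, A=-15]  = -20
Without intervention: Z = min(C, X) - 2  [with C=2, X=6]  = 0; A = -2*X + Z + 3  [with X=6, Z=0]  = -9; D = 3*C + 2*A + 4  [with C=2, A=-9]  = -8.
Change = -20 − (-8) = -12.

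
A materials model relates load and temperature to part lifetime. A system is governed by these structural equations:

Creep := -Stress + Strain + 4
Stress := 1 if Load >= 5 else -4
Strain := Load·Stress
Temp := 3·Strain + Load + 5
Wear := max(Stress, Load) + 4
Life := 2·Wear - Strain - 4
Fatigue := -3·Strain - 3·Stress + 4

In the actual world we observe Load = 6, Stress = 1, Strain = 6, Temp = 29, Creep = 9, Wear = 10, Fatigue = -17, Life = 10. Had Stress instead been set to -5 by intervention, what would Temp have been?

-79

Under do(Stress=-5), the mechanism Stress := 1 if Load >= 5 else -4 is discarded; Stress is fixed at -5.
Strain = Load·Stress  [with Load=6, Stress=-5]  = -30
Temp = 3·Strain + Load + 5  [with Strain=-30, Load=6]  = -79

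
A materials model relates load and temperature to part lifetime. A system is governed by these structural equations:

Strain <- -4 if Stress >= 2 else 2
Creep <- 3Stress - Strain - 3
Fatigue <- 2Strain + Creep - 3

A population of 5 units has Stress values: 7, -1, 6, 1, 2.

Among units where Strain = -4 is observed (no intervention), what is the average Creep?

Observing Strain=-4 restricts to units where Strain's equation naturally yields -4: Stress ∈ {7, 6, 2}. In that subpopulation Creep = 22, 19, 7, mean 16.

16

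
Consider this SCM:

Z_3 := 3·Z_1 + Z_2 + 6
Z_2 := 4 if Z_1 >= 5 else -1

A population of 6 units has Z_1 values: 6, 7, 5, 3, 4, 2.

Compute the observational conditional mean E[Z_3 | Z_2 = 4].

28

Observing Z_2=4 restricts to units where Z_2's equation naturally yields 4: Z_1 ∈ {6, 7, 5}. In that subpopulation Z_3 = 28, 31, 25, mean 28.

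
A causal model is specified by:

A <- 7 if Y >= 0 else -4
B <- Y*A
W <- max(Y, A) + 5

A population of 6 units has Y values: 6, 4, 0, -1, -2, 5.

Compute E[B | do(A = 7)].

14

do(A=7) breaks A's dependence on Y. With A=7 fixed, B across the units is 42, 28, 0, -7, -14, 35, mean 14.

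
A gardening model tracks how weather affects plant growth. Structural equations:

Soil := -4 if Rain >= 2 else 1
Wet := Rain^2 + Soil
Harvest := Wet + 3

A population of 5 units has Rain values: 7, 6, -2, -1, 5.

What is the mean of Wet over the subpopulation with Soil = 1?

Observing Soil=1 restricts to units where Soil's equation naturally yields 1: Rain ∈ {-2, -1}. In that subpopulation Wet = 5, 2, mean 3.5.

3.5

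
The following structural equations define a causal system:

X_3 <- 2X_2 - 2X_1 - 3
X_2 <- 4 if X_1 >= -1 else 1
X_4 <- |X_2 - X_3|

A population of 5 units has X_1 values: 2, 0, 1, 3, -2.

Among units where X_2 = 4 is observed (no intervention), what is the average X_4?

2.5

E[X_4|X_2=4] averages over only the 4 units with X_2=4 (X_1 = 2, 0, 1, 3): X_4 = 3, 1, 1, 5, mean 2.5.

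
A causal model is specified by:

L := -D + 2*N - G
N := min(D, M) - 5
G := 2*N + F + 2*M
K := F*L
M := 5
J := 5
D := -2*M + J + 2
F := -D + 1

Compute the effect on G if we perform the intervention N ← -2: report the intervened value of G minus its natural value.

The intervention breaks the incoming arrows to N: N := min(D, M) - 5 no longer applies, and N = -2.
D = -2*M + J + 2  [with M=5, J=5]  = -3
F = -D + 1  [with D=-3]  = 4
G = 2*N + F + 2*M  [with N=-2, F=4, M=5]  = 10
Without intervention: D = -2*M + J + 2  [with M=5, J=5]  = -3; F = -D + 1  [with D=-3]  = 4; N = min(D, M) - 5  [with D=-3, M=5]  = -8; G = 2*N + F + 2*M  [with N=-8, F=4, M=5]  = -2.
Change = 10 − (-2) = 12.

12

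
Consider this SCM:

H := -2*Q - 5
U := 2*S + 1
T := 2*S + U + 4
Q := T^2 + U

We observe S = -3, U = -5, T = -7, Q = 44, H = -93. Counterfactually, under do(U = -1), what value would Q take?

8

Under do(U=-1), the mechanism U := 2*S + 1 is discarded; U is fixed at -1.
T = 2*S + U + 4  [with S=-3, U=-1]  = -3
Q = T^2 + U  [with T=-3, U=-1]  = 8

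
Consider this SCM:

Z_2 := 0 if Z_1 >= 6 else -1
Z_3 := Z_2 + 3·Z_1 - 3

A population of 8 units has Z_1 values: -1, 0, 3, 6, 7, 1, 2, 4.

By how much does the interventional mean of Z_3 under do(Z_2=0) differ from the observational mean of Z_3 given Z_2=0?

-11.25

Under do(Z_2=0), Z_2's equation is replaced by Z_2=0 for every unit. Per-unit Z_3: -6, -3, 6, 15, 18, 0, 3, 9. Mean = 5.25.
Conditioning on Z_2=0 selects the 2 unit(s) with Z_1 ∈ {6, 7}. Their Z_3 values: 15, 18. Mean = 16.5.
Difference = 5.25 − 16.5 = -11.25.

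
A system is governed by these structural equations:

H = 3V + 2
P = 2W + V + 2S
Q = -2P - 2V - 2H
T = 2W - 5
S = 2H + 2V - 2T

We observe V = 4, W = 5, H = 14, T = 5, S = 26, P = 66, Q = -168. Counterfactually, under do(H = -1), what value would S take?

do(H=-1) replaces the equation H = 3V + 2 with the constant H = -1.
T = 2W - 5  [with W=5]  = 5
S = 2H + 2V - 2T  [with H=-1, V=4, T=5]  = -4

-4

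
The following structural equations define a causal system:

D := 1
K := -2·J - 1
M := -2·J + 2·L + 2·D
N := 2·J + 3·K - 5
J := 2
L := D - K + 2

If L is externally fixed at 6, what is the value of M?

10

Intervening sets L = 6 and removes its equation (L := D - K + 2).
M = -2·J + 2·L + 2·D  [with J=2, L=6, D=1]  = 10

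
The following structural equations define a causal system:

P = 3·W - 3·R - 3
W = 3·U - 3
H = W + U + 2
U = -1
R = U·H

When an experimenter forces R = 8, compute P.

-45

Intervening sets R = 8 and removes its equation (R = U·H).
W = 3·U - 3  [with U=-1]  = -6
P = 3·W - 3·R - 3  [with W=-6, R=8]  = -45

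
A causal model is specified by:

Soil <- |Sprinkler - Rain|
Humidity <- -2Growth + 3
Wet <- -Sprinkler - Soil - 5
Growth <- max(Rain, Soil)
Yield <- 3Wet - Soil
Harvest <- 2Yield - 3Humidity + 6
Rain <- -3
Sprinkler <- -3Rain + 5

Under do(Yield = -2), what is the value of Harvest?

95

do(Yield=-2) replaces the equation Yield <- 3Wet - Soil with the constant Yield = -2.
Sprinkler = -3Rain + 5  [with Rain=-3]  = 14
Soil = |Sprinkler - Rain|  [with Sprinkler=14, Rain=-3]  = 17
Growth = max(Rain, Soil)  [with Rain=-3, Soil=17]  = 17
Humidity = -2Growth + 3  [with Growth=17]  = -31
Harvest = 2Yield - 3Humidity + 6  [with Yield=-2, Humidity=-31]  = 95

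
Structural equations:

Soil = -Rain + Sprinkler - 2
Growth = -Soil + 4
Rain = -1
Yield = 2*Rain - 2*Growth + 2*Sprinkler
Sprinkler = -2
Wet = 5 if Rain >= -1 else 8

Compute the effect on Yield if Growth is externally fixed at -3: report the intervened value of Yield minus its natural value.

20

The intervention breaks the incoming arrows to Growth: Growth = -Soil + 4 no longer applies, and Growth = -3.
Yield = 2*Rain - 2*Growth + 2*Sprinkler  [with Rain=-1, Growth=-3, Sprinkler=-2]  = 0
Without intervention: Soil = -Rain + Sprinkler - 2  [with Rain=-1, Sprinkler=-2]  = -3; Growth = -Soil + 4  [with Soil=-3]  = 7; Yield = 2*Rain - 2*Growth + 2*Sprinkler  [with Rain=-1, Growth=7, Sprinkler=-2]  = -20.
Change = 0 − (-20) = 20.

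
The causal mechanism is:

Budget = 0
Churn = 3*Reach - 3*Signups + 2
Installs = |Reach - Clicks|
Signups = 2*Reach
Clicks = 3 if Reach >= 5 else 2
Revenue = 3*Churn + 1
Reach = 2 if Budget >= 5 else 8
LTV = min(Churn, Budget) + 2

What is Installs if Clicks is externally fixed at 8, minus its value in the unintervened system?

The intervention breaks the incoming arrows to Clicks: Clicks = 3 if Reach >= 5 else 2 no longer applies, and Clicks = 8.
Reach = 2 if Budget >= 5 else 8  [with Budget=0]  = 8
Installs = |Reach - Clicks|  [with Reach=8, Clicks=8]  = 0
Without intervention: Reach = 2 if Budget >= 5 else 8  [with Budget=0]  = 8; Clicks = 3 if Reach >= 5 else 2  [with Reach=8]  = 3; Installs = |Reach - Clicks|  [with Reach=8, Clicks=3]  = 5.
Change = 0 − 5 = -5.

-5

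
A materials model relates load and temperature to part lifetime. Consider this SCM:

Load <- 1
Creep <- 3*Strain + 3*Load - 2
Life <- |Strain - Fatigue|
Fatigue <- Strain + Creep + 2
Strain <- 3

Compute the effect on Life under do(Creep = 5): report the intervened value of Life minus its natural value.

-5

do(Creep=5) replaces the equation Creep <- 3*Strain + 3*Load - 2 with the constant Creep = 5.
Fatigue = Strain + Creep + 2  [with Strain=3, Creep=5]  = 10
Life = |Strain - Fatigue|  [with Strain=3, Fatigue=10]  = 7
Without intervention: Creep = 3*Strain + 3*Load - 2  [with Strain=3, Load=1]  = 10; Fatigue = Strain + Creep + 2  [with Strain=3, Creep=10]  = 15; Life = |Strain - Fatigue|  [with Strain=3, Fatigue=15]  = 12.
Change = 7 − 12 = -5.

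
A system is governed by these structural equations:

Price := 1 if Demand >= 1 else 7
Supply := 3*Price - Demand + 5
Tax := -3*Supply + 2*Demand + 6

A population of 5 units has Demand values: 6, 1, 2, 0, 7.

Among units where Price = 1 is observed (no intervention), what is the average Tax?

Observing Price=1 restricts to units where Price's equation naturally yields 1: Demand ∈ {6, 1, 2, 7}. In that subpopulation Tax = 12, -13, -8, 17, mean 2.

2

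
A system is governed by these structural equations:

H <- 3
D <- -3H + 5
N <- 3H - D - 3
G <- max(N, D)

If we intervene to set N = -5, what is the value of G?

The intervention breaks the incoming arrows to N: N <- 3H - D - 3 no longer applies, and N = -5.
D = -3H + 5  [with H=3]  = -4
G = max(N, D)  [with N=-5, D=-4]  = -4

-4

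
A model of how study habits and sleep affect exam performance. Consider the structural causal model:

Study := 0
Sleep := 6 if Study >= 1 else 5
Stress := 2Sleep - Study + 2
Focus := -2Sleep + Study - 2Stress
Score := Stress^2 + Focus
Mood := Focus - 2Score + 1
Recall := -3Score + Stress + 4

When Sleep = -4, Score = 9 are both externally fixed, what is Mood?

3

Setting Sleep = -4, Score = 9 by intervention discards those variables' equations.
Stress = 2Sleep - Study + 2  [with Sleep=-4, Study=0]  = -6
Focus = -2Sleep + Study - 2Stress  [with Sleep=-4, Study=0, Stress=-6]  = 20
Mood = Focus - 2Score + 1  [with Focus=20, Score=9]  = 3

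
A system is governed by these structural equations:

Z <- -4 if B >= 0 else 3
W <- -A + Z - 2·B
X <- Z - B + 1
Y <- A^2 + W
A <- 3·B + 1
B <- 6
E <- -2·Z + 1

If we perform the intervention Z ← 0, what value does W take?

do(Z=0) replaces the equation Z <- -4 if B >= 0 else 3 with the constant Z = 0.
A = 3·B + 1  [with B=6]  = 19
W = -A + Z - 2·B  [with A=19, Z=0, B=6]  = -31

-31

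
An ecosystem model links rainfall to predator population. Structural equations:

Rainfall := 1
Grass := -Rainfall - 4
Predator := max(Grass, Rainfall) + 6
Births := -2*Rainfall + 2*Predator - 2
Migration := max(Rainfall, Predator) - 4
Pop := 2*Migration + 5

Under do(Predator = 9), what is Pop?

15

The intervention breaks the incoming arrows to Predator: Predator := max(Grass, Rainfall) + 6 no longer applies, and Predator = 9.
Migration = max(Rainfall, Predator) - 4  [with Rainfall=1, Predator=9]  = 5
Pop = 2*Migration + 5  [with Migration=5]  = 15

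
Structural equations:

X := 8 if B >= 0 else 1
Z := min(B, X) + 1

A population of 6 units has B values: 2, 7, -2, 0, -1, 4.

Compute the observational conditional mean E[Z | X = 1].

-0.5

Conditioning on X=1 selects the 2 unit(s) with B ∈ {-2, -1}. Their Z values: -1, 0. Mean = -0.5.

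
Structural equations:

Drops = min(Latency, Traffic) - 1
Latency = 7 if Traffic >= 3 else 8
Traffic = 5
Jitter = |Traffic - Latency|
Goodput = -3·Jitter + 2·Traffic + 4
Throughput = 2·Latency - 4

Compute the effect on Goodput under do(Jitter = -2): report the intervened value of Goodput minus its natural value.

Under do(Jitter=-2), the mechanism Jitter = |Traffic - Latency| is discarded; Jitter is fixed at -2.
Goodput = -3·Jitter + 2·Traffic + 4  [with Jitter=-2, Traffic=5]  = 20
Without intervention: Latency = 7 if Traffic >= 3 else 8  [with Traffic=5]  = 7; Jitter = |Traffic - Latency|  [with Traffic=5, Latency=7]  = 2; Goodput = -3·Jitter + 2·Traffic + 4  [with Jitter=2, Traffic=5]  = 8.
Change = 20 − 8 = 12.

12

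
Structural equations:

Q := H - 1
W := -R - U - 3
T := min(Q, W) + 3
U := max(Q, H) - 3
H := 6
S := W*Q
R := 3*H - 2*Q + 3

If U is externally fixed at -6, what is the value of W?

-8

Intervening sets U = -6 and removes its equation (U := max(Q, H) - 3).
Q = H - 1  [with H=6]  = 5
R = 3*H - 2*Q + 3  [with H=6, Q=5]  = 11
W = -R - U - 3  [with R=11, U=-6]  = -8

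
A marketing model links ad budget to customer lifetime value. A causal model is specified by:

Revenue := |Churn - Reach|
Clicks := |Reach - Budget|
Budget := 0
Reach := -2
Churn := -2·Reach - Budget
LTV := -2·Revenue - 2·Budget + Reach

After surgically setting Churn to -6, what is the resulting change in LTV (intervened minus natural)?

Under do(Churn=-6), the mechanism Churn := -2·Reach - Budget is discarded; Churn is fixed at -6.
Revenue = |Churn - Reach|  [with Churn=-6, Reach=-2]  = 4
LTV = -2·Revenue - 2·Budget + Reach  [with Revenue=4, Budget=0, Reach=-2]  = -10
Without intervention: Churn = -2·Reach - Budget  [with Reach=-2, Budget=0]  = 4; Revenue = |Churn - Reach|  [with Churn=4, Reach=-2]  = 6; LTV = -2·Revenue - 2·Budget + Reach  [with Revenue=6, Budget=0, Reach=-2]  = -14.
Change = -10 − (-14) = 4.

4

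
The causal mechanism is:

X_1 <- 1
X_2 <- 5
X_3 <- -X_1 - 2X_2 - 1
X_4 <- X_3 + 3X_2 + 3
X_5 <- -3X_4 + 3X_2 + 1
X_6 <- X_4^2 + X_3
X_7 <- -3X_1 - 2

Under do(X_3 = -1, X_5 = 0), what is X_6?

288

Setting X_3 = -1, X_5 = 0 by intervention discards those variables' equations.
X_4 = X_3 + 3X_2 + 3  [with X_3=-1, X_2=5]  = 17
X_6 = X_4^2 + X_3  [with X_4=17, X_3=-1]  = 288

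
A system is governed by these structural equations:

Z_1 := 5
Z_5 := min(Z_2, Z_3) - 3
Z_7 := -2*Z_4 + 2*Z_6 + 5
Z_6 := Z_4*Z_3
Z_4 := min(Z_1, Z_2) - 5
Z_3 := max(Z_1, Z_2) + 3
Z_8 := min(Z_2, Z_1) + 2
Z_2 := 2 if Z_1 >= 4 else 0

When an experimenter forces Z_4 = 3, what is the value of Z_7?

47

The intervention breaks the incoming arrows to Z_4: Z_4 := min(Z_1, Z_2) - 5 no longer applies, and Z_4 = 3.
Z_2 = 2 if Z_1 >= 4 else 0  [with Z_1=5]  = 2
Z_3 = max(Z_1, Z_2) + 3  [with Z_1=5, Z_2=2]  = 8
Z_6 = Z_4*Z_3  [with Z_4=3, Z_3=8]  = 24
Z_7 = -2*Z_4 + 2*Z_6 + 5  [with Z_4=3, Z_6=24]  = 47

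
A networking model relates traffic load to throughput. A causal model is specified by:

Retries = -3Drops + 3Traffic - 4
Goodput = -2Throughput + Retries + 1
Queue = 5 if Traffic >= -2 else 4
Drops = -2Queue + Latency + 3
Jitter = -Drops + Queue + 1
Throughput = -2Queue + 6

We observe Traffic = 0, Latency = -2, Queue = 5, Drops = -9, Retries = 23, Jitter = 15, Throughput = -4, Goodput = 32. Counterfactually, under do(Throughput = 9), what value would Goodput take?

do(Throughput=9) replaces the equation Throughput = -2Queue + 6 with the constant Throughput = 9.
Queue = 5 if Traffic >= -2 else 4  [with Traffic=0]  = 5
Drops = -2Queue + Latency + 3  [with Queue=5, Latency=-2]  = -9
Retries = -3Drops + 3Traffic - 4  [with Drops=-9, Traffic=0]  = 23
Goodput = -2Throughput + Retries + 1  [with Throughput=9, Retries=23]  = 6

6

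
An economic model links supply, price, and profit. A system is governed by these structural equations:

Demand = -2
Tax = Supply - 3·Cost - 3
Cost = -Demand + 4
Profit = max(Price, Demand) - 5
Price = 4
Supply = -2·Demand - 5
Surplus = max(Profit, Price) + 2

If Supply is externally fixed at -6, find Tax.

do(Supply=-6) replaces the equation Supply = -2·Demand - 5 with the constant Supply = -6.
Cost = -Demand + 4  [with Demand=-2]  = 6
Tax = Supply - 3·Cost - 3  [with Supply=-6, Cost=6]  = -27

-27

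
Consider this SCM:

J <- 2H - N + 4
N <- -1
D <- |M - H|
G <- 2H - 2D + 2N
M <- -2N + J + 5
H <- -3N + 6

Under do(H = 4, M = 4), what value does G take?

6

The joint intervention fixes H = 4, M = 4, removing each variable's own equation.
D = |M - H|  [with M=4, H=4]  = 0
G = 2H - 2D + 2N  [with H=4, D=0, N=-1]  = 6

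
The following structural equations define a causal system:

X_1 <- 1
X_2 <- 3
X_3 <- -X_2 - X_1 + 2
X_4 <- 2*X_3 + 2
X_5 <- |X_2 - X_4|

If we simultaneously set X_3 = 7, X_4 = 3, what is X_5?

0

Setting X_3 = 7, X_4 = 3 by intervention discards those variables' equations.
X_5 = |X_2 - X_4|  [with X_2=3, X_4=3]  = 0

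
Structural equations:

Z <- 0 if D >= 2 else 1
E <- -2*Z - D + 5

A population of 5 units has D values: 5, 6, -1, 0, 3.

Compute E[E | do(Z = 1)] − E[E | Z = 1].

-3.1

Under do(Z=1), Z's equation is replaced by Z=1 for every unit. Per-unit E: -2, -3, 4, 3, 0. Mean = 0.4.
E[E|Z=1] averages over only the 2 units with Z=1 (D = -1, 0): E = 4, 3, mean 3.5.
Difference = 0.4 − 3.5 = -3.1.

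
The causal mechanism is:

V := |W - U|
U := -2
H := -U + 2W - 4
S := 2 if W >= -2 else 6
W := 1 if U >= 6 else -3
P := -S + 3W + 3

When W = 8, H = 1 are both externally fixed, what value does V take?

Under do(W = 8, H = 1), each intervened variable's structural equation is replaced by its fixed value.
V = |W - U|  [with W=8, U=-2]  = 10

10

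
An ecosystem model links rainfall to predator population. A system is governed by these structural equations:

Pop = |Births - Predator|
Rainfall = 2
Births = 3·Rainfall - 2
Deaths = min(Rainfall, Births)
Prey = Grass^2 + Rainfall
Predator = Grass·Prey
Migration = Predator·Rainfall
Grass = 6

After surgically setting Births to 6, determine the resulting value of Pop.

do(Births=6) replaces the equation Births = 3·Rainfall - 2 with the constant Births = 6.
Prey = Grass^2 + Rainfall  [with Grass=6, Rainfall=2]  = 38
Predator = Grass·Prey  [with Grass=6, Prey=38]  = 228
Pop = |Births - Predator|  [with Births=6, Predator=228]  = 222

222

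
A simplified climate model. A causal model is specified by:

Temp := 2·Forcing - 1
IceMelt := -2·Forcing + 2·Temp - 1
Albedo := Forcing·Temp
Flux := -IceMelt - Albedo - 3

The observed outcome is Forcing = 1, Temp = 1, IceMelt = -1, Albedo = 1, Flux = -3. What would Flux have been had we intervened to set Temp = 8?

-24

do(Temp=8) replaces the equation Temp := 2·Forcing - 1 with the constant Temp = 8.
IceMelt = -2·Forcing + 2·Temp - 1  [with Forcing=1, Temp=8]  = 13
Albedo = Forcing·Temp  [with Forcing=1, Temp=8]  = 8
Flux = -IceMelt - Albedo - 3  [with IceMelt=13, Albedo=8]  = -24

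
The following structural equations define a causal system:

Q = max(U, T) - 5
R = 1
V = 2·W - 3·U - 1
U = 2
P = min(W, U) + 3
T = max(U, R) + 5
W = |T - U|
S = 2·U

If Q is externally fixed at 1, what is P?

5

Intervening sets Q = 1 and removes its equation (Q = max(U, T) - 5).
Since P is not a descendant of the intervened variable, it is unaffected.
T = max(U, R) + 5  [with U=2, R=1]  = 7
W = |T - U|  [with T=7, U=2]  = 5
P = min(W, U) + 3  [with W=5, U=2]  = 5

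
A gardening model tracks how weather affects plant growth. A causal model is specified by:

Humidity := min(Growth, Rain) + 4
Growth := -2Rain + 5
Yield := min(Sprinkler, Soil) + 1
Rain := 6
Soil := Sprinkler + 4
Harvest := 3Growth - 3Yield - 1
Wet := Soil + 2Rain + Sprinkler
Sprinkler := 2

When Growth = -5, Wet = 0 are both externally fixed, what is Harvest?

-25

Under do(Growth = -5, Wet = 0), each intervened variable's structural equation is replaced by its fixed value.
Soil = Sprinkler + 4  [with Sprinkler=2]  = 6
Yield = min(Sprinkler, Soil) + 1  [with Sprinkler=2, Soil=6]  = 3
Harvest = 3Growth - 3Yield - 1  [with Growth=-5, Yield=3]  = -25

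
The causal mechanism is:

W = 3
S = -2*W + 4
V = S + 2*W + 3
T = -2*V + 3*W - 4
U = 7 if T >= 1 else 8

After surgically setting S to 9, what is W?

Under do(S=9), the mechanism S = -2*W + 4 is discarded; S is fixed at 9.
W is not downstream of the intervention, so its value is determined by the original equations.

3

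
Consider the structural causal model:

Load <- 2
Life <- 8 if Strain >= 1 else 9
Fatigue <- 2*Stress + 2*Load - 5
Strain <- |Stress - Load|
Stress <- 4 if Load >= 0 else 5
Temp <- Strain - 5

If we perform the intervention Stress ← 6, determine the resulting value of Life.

Under do(Stress=6), the mechanism Stress <- 4 if Load >= 0 else 5 is discarded; Stress is fixed at 6.
Strain = |Stress - Load|  [with Stress=6, Load=2]  = 4
Life = 8 if Strain >= 1 else 9  [with Strain=4]  = 8

8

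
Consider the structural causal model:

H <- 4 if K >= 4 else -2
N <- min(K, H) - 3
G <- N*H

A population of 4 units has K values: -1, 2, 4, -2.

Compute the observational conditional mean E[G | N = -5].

10

Conditioning on N=-5 selects the 3 unit(s) with K ∈ {-1, 2, -2}. Their G values: 10, 10, 10. Mean = 10.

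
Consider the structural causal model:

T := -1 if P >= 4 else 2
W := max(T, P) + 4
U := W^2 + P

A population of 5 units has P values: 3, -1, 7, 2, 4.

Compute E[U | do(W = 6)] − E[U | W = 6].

Every unit gets W=6 under the intervention. U values become 39, 35, 43, 38, 40; E[U|do(W=6)] = 39.
E[U|W=6] averages over only the 2 units with W=6 (P = -1, 2): U = 35, 38, mean 36.5.
Difference = 39 − 36.5 = 2.5.

2.5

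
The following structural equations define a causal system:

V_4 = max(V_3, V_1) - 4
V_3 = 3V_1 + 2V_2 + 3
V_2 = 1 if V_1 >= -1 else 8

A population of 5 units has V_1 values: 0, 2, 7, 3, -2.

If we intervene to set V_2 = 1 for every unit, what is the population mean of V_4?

Every unit gets V_2=1 under the intervention. V_4 values become 1, 7, 22, 10, -5; E[V_4|do(V_2=1)] = 7.

7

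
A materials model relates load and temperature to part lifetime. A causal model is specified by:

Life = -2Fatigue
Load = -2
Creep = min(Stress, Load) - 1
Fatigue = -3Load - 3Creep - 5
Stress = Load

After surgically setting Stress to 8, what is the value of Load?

Under do(Stress=8), the mechanism Stress = Load is discarded; Stress is fixed at 8.
Load is not downstream of the intervention, so its value is determined by the original equations.

-2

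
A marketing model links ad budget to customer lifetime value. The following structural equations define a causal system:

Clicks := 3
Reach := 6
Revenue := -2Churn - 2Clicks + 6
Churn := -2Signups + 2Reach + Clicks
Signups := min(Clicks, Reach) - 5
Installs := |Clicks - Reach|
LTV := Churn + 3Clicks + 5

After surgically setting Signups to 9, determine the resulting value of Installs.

3

Under do(Signups=9), the mechanism Signups := min(Clicks, Reach) - 5 is discarded; Signups is fixed at 9.
Since Installs is not a descendant of the intervened variable, it is unaffected.
Installs = |Clicks - Reach|  [with Clicks=3, Reach=6]  = 3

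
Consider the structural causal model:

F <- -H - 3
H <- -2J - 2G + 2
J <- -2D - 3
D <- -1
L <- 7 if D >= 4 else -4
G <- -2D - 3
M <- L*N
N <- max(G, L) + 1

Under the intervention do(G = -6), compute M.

do(G=-6) replaces the equation G <- -2D - 3 with the constant G = -6.
L = 7 if D >= 4 else -4  [with D=-1]  = -4
N = max(G, L) + 1  [with G=-6, L=-4]  = -3
M = L*N  [with L=-4, N=-3]  = 12

12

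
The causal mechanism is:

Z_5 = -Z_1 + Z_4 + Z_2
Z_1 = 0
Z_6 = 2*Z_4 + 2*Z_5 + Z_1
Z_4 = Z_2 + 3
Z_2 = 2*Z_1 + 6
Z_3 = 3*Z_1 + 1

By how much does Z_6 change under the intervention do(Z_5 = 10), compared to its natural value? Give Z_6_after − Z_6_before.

-10

The intervention breaks the incoming arrows to Z_5: Z_5 = -Z_1 + Z_4 + Z_2 no longer applies, and Z_5 = 10.
Z_2 = 2*Z_1 + 6  [with Z_1=0]  = 6
Z_4 = Z_2 + 3  [with Z_2=6]  = 9
Z_6 = 2*Z_4 + 2*Z_5 + Z_1  [with Z_4=9, Z_5=10, Z_1=0]  = 38
Without intervention: Z_2 = 2*Z_1 + 6  [with Z_1=0]  = 6; Z_4 = Z_2 + 3  [with Z_2=6]  = 9; Z_5 = -Z_1 + Z_4 + Z_2  [with Z_1=0, Z_4=9, Z_2=6]  = 15; Z_6 = 2*Z_4 + 2*Z_5 + Z_1  [with Z_4=9, Z_5=15, Z_1=0]  = 48.
Change = 38 − 48 = -10.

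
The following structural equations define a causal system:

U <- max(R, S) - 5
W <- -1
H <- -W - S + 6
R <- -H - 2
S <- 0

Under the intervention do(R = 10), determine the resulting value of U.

5

Intervening sets R = 10 and removes its equation (R <- -H - 2).
U = max(R, S) - 5  [with R=10, S=0]  = 5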